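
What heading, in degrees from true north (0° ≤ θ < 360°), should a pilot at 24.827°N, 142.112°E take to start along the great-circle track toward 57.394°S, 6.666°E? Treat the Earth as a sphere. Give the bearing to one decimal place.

Δλ = 6.666 − 142.112 = -135.446°.
θ = atan2( sin Δλ · cos φ₂ , cos φ₁ · sin φ₂ − sin φ₁ · cos φ₂ · cos Δλ )
  = atan2(-0.37805, -0.60331) = -147.928° → normalised to [0°, 360°): 212.072°.

212.1°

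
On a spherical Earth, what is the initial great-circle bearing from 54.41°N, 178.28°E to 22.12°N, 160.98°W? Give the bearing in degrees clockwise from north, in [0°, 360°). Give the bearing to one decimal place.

Δλ = -160.98 − 178.28 = -339.26°; wrapped into (−180°, 180°]: 20.74°.
θ = atan2( sin Δλ · cos φ₂ , cos φ₁ · sin φ₂ − sin φ₁ · cos φ₂ · cos Δλ )
  = atan2(0.32806, -0.48539) = 145.946° → normalised to [0°, 360°): 145.946°.

145.9°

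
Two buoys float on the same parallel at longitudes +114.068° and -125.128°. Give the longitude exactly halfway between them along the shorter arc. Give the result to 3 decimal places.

+174.470°

Signed shortest Δλ from +114.068° to -125.128° is +120.804°.
Midpoint longitude = +114.068° + (+120.804°)/2 = +114.068° + 60.402° = +174.470°.
(The naïve average (+114.068 + -125.128)/2 = -5.53° is on the wrong side of the globe.)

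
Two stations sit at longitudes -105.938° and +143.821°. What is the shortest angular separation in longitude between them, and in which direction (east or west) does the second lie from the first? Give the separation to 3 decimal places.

Raw difference: 143.821 − -105.938 = 249.759°.
Normalise into (−180°, 180°]: 249.759° − 360° = -110.241°.
Negative ⇒ the second point lies to the west; separation 110.241°.

110.241° west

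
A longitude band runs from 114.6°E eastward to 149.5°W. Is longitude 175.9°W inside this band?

Yes

Band width going east from +114.6° to -149.5°: ((-149.5 − 114.6) mod 360) = 95.9°.
Offset of -175.9° east of the west edge: ((-175.9 − 114.6) mod 360) = 69.5°.
69.5° ≤ 95.9° ⇒ inside.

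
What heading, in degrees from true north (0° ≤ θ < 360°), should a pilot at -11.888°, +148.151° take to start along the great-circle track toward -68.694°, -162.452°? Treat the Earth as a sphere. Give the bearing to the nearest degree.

162°

Δλ = -162.452 − 148.151 = -310.603°; wrapped into (−180°, 180°]: 49.397°.
θ = atan2( sin Δλ · cos φ₂ , cos φ₁ · sin φ₂ − sin φ₁ · cos φ₂ · cos Δλ )
  = atan2(0.27587, -0.86296) = 162.272° → normalised to [0°, 360°): 162.272°.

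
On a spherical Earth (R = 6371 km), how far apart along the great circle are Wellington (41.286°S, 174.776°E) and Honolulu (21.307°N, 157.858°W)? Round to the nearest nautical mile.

4055 nmi

Δλ = -157.858 − 174.776 = -332.634°; wrapped into (−180°, 180°]: 27.366°.
Δφ = 21.307 − -41.286 = 62.593°.
a = sin²(Δφ/2) + cos φ₁ · cos φ₂ · sin²(Δλ/2) = 0.309018.
c = 2·atan2(√a, √(1−a)) = 1.17888 rad → d = 6371·c ≈ 7510.62 km ≈ 4055.41 nmi.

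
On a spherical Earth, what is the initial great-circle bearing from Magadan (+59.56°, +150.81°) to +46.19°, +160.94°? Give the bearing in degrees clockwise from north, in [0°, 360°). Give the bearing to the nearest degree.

Δλ = 160.94 − 150.81 = 10.13°.
θ = atan2( sin Δλ · cos φ₂ , cos φ₁ · sin φ₂ − sin φ₁ · cos φ₂ · cos Δλ )
  = atan2(0.12176, -0.22193) = 151.250° → normalised to [0°, 360°): 151.250°.

151°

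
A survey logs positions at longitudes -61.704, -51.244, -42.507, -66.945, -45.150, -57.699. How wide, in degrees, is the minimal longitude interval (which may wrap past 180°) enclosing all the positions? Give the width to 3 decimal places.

24.438°

Sort the longitudes: -66.945°, -61.704°, -57.699°, -51.244°, -45.150°, -42.507°.
Eastward gaps between consecutive values (wrapping around): 5.241°, 4.005°, 6.455°, 6.094°, 2.643°, 335.562°.
Largest gap = 335.562° ⇒ minimal covering band is its complement: 360° − 335.562° = 24.438°.
Band runs from -66.945° eastward to -42.507°.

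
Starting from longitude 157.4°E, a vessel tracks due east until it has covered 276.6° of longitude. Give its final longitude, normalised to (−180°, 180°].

74.0°E

Start at +157.4°; shift +276.6° → +434.0°.
+434.0° lies outside (−180°, 180°]; subtract 360° → +74.0°.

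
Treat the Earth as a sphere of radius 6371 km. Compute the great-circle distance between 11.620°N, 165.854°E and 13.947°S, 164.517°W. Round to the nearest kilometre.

4330 km

Δλ = -164.517 − 165.854 = -330.371°; wrapped into (−180°, 180°]: 29.629°.
Δφ = -13.947 − 11.620 = -25.567°.
a = sin²(Δφ/2) + cos φ₁ · cos φ₂ · sin²(Δλ/2) = 0.111109.
c = 2·atan2(√a, √(1−a)) = 0.67967 rad → d = 6371·c ≈ 4330.16 km.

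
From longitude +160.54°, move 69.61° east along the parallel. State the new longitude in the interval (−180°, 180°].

-129.85°

Start at +160.54°; shift +69.61° → +230.15°.
+230.15° lies outside (−180°, 180°]; subtract 360° → -129.85°.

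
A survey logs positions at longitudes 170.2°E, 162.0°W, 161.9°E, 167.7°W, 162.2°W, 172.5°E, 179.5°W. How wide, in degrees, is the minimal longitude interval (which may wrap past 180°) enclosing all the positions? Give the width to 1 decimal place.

Sort the longitudes: -179.5°, -167.7°, -162.2°, -162.0°, +161.9°, +170.2°, +172.5°.
Eastward gaps between consecutive values (wrapping around): 11.8°, 5.5°, 0.2°, 323.9°, 8.3°, 2.3°, 8.0°.
Largest gap = 323.9° ⇒ minimal covering band is its complement: 360° − 323.9° = 36.1°.
Band runs from +161.9° eastward to -162.0°, crossing the antimeridian.

36.1°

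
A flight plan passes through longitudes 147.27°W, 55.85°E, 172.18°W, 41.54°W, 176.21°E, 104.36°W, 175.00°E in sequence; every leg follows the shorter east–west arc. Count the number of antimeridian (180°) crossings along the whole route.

Leg 1: -147.27° → +55.85°, shortest Δλ = -156.88° (west) — crosses 180°.
Leg 2: +55.85° → -172.18°, shortest Δλ = 131.97° (east) — crosses 180°.
Leg 3: -172.18° → -41.54°, shortest Δλ = 130.64° (east) — does not cross 180°.
Leg 4: -41.54° → +176.21°, shortest Δλ = -142.25° (west) — crosses 180°.
Leg 5: +176.21° → -104.36°, shortest Δλ = 79.43° (east) — crosses 180°.
Leg 6: -104.36° → +175.00°, shortest Δλ = -80.64° (west) — crosses 180°.
Total crossings: 5.

5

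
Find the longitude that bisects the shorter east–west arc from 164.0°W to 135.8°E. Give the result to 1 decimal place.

165.9°E

Signed shortest Δλ from -164.0° to +135.8° is -60.2°.
Midpoint longitude = -164.0° + (-60.2°)/2 = -164.0° − 30.1° = -194.1°.
Normalise into (−180°, 180°]: +165.9°.
(The naïve average (-164.0 + +135.8)/2 = -14.1° is on the wrong side of the globe.)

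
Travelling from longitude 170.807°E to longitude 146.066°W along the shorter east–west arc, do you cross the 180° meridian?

Naïve |-146.066 − 170.807| = 316.873° > 180°, so the shorter arc goes the other way round — across 180°.
Signed shortest Δλ = ((-146.066 − 170.807 + 180) mod 360) − 180 = 43.127°.
Going east by 43.127° from +170.807° passes through 180° before reaching -146.066°.

Yes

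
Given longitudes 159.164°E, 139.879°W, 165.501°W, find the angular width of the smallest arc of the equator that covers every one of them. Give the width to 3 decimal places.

Sort the longitudes: -165.501°, -139.879°, +159.164°.
Eastward gaps between consecutive values (wrapping around): 25.622°, 299.043°, 35.335°.
Largest gap = 299.043° ⇒ minimal covering band is its complement: 360° − 299.043° = 60.957°.
Band runs from +159.164° eastward to -139.879°, crossing the antimeridian.

60.957°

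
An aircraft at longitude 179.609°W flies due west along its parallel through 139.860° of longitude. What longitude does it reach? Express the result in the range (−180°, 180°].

40.531°E

Start at -179.609°; shift −139.860° → -319.469°.
-319.469° lies outside (−180°, 180°]; add 360° → +40.531°.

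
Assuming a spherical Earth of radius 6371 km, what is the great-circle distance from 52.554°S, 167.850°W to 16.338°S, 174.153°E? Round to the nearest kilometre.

Δλ = 174.153 − -167.850 = 342.003°; wrapped into (−180°, 180°]: -17.997°.
Δφ = -16.338 − -52.554 = 36.216°.
a = sin²(Δφ/2) + cos φ₁ · cos φ₂ · sin²(Δλ/2) = 0.110876.
c = 2·atan2(√a, √(1−a)) = 0.67893 rad → d = 6371·c ≈ 4325.43 km.

4325 km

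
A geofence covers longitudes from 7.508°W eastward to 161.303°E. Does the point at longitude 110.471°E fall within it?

Band width going east from -7.508° to +161.303°: ((161.303 − -7.508) mod 360) = 168.811°.
Offset of +110.471° east of the west edge: ((110.471 − -7.508) mod 360) = 117.979°.
117.979° ≤ 168.811° ⇒ inside.

Yes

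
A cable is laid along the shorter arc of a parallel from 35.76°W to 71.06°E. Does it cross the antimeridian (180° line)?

No

Signed shortest Δλ = ((71.06 − -35.76 + 180) mod 360) − 180 = 106.82°.
Going east by 106.82° from -35.76° reaches +71.06° without touching 180°.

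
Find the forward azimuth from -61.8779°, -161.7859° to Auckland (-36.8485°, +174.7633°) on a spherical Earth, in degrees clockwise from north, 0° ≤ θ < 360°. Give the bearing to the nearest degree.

319°

Δλ = 174.7633 − -161.7859 = 336.5492°; wrapped into (−180°, 180°]: -23.4508°.
θ = atan2( sin Δλ · cos φ₂ , cos φ₁ · sin φ₂ − sin φ₁ · cos φ₂ · cos Δλ )
  = atan2(-0.31846, 0.36479) = -41.121° → normalised to [0°, 360°): 318.879°.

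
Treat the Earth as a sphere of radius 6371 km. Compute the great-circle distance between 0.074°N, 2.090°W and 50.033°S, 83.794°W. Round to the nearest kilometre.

9423 km

Δλ = -83.794 − -2.090 = -81.704°.
Δφ = -50.033 − 0.074 = -50.107°.
a = sin²(Δφ/2) + cos φ₁ · cos φ₂ · sin²(Δλ/2) = 0.454154.
c = 2·atan2(√a, √(1−a)) = 1.47897 rad → d = 6371·c ≈ 9422.55 km.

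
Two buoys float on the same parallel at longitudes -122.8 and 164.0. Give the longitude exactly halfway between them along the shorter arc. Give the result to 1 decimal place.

Signed shortest Δλ from -122.8° to +164.0° is -73.2°.
Midpoint longitude = -122.8° + (-73.2°)/2 = -122.8° − 36.6° = -159.4°.
(The naïve average (-122.8 + +164.0)/2 = 20.6° is on the wrong side of the globe.)

-159.4°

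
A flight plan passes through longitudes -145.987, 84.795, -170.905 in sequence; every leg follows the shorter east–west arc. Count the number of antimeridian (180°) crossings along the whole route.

Leg 1: -145.987° → +84.795°, shortest Δλ = -129.218° (west) — crosses 180°.
Leg 2: +84.795° → -170.905°, shortest Δλ = 104.3° (east) — crosses 180°.
Total crossings: 2.

2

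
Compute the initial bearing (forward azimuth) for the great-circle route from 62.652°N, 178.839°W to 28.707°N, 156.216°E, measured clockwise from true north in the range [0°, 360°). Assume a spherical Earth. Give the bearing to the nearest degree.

Δλ = 156.216 − -178.839 = 335.055°; wrapped into (−180°, 180°]: -24.945°.
θ = atan2( sin Δλ · cos φ₂ , cos φ₁ · sin φ₂ − sin φ₁ · cos φ₂ · cos Δλ )
  = atan2(-0.36991, -0.48572) = -142.708° → normalised to [0°, 360°): 217.292°.

217°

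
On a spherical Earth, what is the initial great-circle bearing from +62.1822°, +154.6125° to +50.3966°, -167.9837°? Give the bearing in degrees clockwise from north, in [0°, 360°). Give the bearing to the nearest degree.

Δλ = -167.9837 − 154.6125 = -322.5962°; wrapped into (−180°, 180°]: 37.4038°.
θ = atan2( sin Δλ · cos φ₂ , cos φ₁ · sin φ₂ − sin φ₁ · cos φ₂ · cos Δλ )
  = atan2(0.38722, -0.08832) = 102.848° → normalised to [0°, 360°): 102.848°.

103°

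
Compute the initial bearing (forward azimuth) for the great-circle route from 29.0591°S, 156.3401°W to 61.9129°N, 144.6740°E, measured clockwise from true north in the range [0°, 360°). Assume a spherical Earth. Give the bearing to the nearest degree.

Δλ = 144.6740 − -156.3401 = 301.0141°; wrapped into (−180°, 180°]: -58.9859°.
θ = atan2( sin Δλ · cos φ₂ , cos φ₁ · sin φ₂ − sin φ₁ · cos φ₂ · cos Δλ )
  = atan2(-0.40351, 0.88900) = -24.413° → normalised to [0°, 360°): 335.587°.

336°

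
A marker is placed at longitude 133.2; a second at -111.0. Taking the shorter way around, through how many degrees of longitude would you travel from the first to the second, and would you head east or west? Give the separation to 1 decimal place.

Raw difference: -111.0 − 133.2 = -244.2°.
Normalise into (−180°, 180°]: -244.2° + 360° = 115.8°.
Positive ⇒ the second point lies to the east; separation 115.8°.

115.8° east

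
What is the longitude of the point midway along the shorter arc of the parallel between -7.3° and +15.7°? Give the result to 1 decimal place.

Signed shortest Δλ from -7.3° to +15.7° is +23.0°.
Midpoint longitude = -7.3° + (+23.0°)/2 = -7.3° + 11.5° = +4.2°.

+4.2°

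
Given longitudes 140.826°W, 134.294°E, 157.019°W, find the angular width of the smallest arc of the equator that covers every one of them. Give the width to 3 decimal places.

Sort the longitudes: -157.019°, -140.826°, +134.294°.
Eastward gaps between consecutive values (wrapping around): 16.193°, 275.120°, 68.687°.
Largest gap = 275.120° ⇒ minimal covering band is its complement: 360° − 275.120° = 84.880°.
Band runs from +134.294° eastward to -140.826°, crossing the antimeridian.

84.880°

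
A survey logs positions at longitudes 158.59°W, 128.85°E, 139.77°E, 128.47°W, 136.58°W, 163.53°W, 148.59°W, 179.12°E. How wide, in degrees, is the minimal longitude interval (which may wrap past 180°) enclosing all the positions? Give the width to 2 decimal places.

102.68°

Sort the longitudes: -163.53°, -158.59°, -148.59°, -136.58°, -128.47°, +128.85°, +139.77°, +179.12°.
Eastward gaps between consecutive values (wrapping around): 4.94°, 10.00°, 12.01°, 8.11°, 257.32°, 10.92°, 39.35°, 17.35°.
Largest gap = 257.32° ⇒ minimal covering band is its complement: 360° − 257.32° = 102.68°.
Band runs from +128.85° eastward to -128.47°, crossing the antimeridian.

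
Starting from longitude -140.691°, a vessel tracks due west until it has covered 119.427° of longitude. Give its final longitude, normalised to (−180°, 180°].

Start at -140.691°; shift −119.427° → -260.118°.
-260.118° lies outside (−180°, 180°]; add 360° → +99.882°.

+99.882°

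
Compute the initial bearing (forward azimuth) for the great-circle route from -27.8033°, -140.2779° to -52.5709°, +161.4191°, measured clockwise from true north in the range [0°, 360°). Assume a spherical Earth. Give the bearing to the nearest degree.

223°

Δλ = 161.4191 − -140.2779 = 301.6970°; wrapped into (−180°, 180°]: -58.3030°.
θ = atan2( sin Δλ · cos φ₂ , cos φ₁ · sin φ₂ − sin φ₁ · cos φ₂ · cos Δλ )
  = atan2(-0.51712, -0.55348) = -136.945° → normalised to [0°, 360°): 223.055°.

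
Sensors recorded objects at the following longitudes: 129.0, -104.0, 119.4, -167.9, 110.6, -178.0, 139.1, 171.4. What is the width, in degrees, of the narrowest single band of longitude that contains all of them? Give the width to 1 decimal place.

145.4°

Sort the longitudes: -178.0°, -167.9°, -104.0°, +110.6°, +119.4°, +129.0°, +139.1°, +171.4°.
Eastward gaps between consecutive values (wrapping around): 10.1°, 63.9°, 214.6°, 8.8°, 9.6°, 10.1°, 32.3°, 10.6°.
Largest gap = 214.6° ⇒ minimal covering band is its complement: 360° − 214.6° = 145.4°.
Band runs from +110.6° eastward to -104.0°, crossing the antimeridian.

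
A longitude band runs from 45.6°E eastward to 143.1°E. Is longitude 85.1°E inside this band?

Yes

Band width going east from +45.6° to +143.1°: ((143.1 − 45.6) mod 360) = 97.5°.
Offset of +85.1° east of the west edge: ((85.1 − 45.6) mod 360) = 39.5°.
39.5° ≤ 97.5° ⇒ inside.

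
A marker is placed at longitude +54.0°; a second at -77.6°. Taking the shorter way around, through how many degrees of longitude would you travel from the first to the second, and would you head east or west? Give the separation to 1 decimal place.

131.6° west

Raw difference: -77.6 − 54.0 = -131.6°.
Normalise into (−180°, 180°]: -131.6° stays -131.6°.
Negative ⇒ the second point lies to the west; separation 131.6°.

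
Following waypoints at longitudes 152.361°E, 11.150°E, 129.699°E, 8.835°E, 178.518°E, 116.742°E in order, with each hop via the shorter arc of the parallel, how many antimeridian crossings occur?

Leg 1: +152.361° → +11.150°, shortest Δλ = -141.211° (west) — does not cross 180°.
Leg 2: +11.150° → +129.699°, shortest Δλ = 118.549° (east) — does not cross 180°.
Leg 3: +129.699° → +8.835°, shortest Δλ = -120.864° (west) — does not cross 180°.
Leg 4: +8.835° → +178.518°, shortest Δλ = 169.683° (east) — does not cross 180°.
Leg 5: +178.518° → +116.742°, shortest Δλ = -61.776° (west) — does not cross 180°.
Total crossings: 0.

0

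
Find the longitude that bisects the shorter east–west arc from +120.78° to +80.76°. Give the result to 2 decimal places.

Signed shortest Δλ from +120.78° to +80.76° is -40.02°.
Midpoint longitude = +120.78° + (-40.02°)/2 = +120.78° − 20.01° = +100.77°.

+100.77°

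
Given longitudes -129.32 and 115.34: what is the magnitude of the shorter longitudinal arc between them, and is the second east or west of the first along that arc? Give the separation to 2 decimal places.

Raw difference: 115.34 − -129.32 = 244.66°.
Normalise into (−180°, 180°]: 244.66° − 360° = -115.34°.
Negative ⇒ the second point lies to the west; separation 115.34°.

115.34° west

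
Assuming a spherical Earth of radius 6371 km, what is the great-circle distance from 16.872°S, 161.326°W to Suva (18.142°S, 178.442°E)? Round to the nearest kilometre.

2149 km

Δλ = 178.442 − -161.326 = 339.768°; wrapped into (−180°, 180°]: -20.232°.
Δφ = -18.142 − -16.872 = -1.270°.
a = sin²(Δφ/2) + cos φ₁ · cos φ₂ · sin²(Δλ/2) = 0.028177.
c = 2·atan2(√a, √(1−a)) = 0.33732 rad → d = 6371·c ≈ 2149.06 km.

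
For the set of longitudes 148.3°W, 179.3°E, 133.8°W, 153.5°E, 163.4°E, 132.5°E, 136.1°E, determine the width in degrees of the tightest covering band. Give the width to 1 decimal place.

Sort the longitudes: -148.3°, -133.8°, +132.5°, +136.1°, +153.5°, +163.4°, +179.3°.
Eastward gaps between consecutive values (wrapping around): 14.5°, 266.3°, 3.6°, 17.4°, 9.9°, 15.9°, 32.4°.
Largest gap = 266.3° ⇒ minimal covering band is its complement: 360° − 266.3° = 93.7°.
Band runs from +132.5° eastward to -133.8°, crossing the antimeridian.

93.7°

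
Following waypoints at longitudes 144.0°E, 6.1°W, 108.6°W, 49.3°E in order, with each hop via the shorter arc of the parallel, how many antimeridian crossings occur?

Leg 1: +144.0° → -6.1°, shortest Δλ = -150.1° (west) — does not cross 180°.
Leg 2: -6.1° → -108.6°, shortest Δλ = -102.5° (west) — does not cross 180°.
Leg 3: -108.6° → +49.3°, shortest Δλ = 157.9° (east) — does not cross 180°.
Total crossings: 0.

0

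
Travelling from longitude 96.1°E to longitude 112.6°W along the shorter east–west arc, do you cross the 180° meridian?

Naïve |-112.6 − 96.1| = 208.7° > 180°, so the shorter arc goes the other way round — across 180°.
Signed shortest Δλ = ((-112.6 − 96.1 + 180) mod 360) − 180 = 151.3°.
Going east by 151.3° from +96.1° passes through 180° before reaching -112.6°.

Yes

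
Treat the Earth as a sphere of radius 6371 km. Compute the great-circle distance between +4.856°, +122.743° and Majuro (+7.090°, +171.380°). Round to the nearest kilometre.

Δλ = 171.380 − 122.743 = 48.637°.
Δφ = 7.090 − 4.856 = 2.234°.
a = sin²(Δφ/2) + cos φ₁ · cos φ₂ · sin²(Δλ/2) = 0.168066.
c = 2·atan2(√a, √(1−a)) = 0.84482 rad → d = 6371·c ≈ 5382.32 km.

5382 km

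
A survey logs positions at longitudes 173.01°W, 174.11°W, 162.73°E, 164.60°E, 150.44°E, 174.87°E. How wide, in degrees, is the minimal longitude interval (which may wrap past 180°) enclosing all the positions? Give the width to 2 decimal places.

Sort the longitudes: -174.11°, -173.01°, +150.44°, +162.73°, +164.60°, +174.87°.
Eastward gaps between consecutive values (wrapping around): 1.10°, 323.45°, 12.29°, 1.87°, 10.27°, 11.02°.
Largest gap = 323.45° ⇒ minimal covering band is its complement: 360° − 323.45° = 36.55°.
Band runs from +150.44° eastward to -173.01°, crossing the antimeridian.

36.55°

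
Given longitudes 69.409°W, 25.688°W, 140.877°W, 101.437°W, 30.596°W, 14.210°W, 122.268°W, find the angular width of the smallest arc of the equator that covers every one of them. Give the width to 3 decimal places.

Sort the longitudes: -140.877°, -122.268°, -101.437°, -69.409°, -30.596°, -25.688°, -14.210°.
Eastward gaps between consecutive values (wrapping around): 18.609°, 20.831°, 32.028°, 38.813°, 4.908°, 11.478°, 233.333°.
Largest gap = 233.333° ⇒ minimal covering band is its complement: 360° − 233.333° = 126.667°.
Band runs from -140.877° eastward to -14.210°.

126.667°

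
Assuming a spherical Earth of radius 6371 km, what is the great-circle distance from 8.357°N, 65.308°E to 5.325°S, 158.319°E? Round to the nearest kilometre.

10423 km

Δλ = 158.319 − 65.308 = 93.011°.
Δφ = -5.325 − 8.357 = -13.682°.
a = sin²(Δφ/2) + cos φ₁ · cos φ₂ · sin²(Δλ/2) = 0.532617.
c = 2·atan2(√a, √(1−a)) = 1.63608 rad → d = 6371·c ≈ 10423.44 km.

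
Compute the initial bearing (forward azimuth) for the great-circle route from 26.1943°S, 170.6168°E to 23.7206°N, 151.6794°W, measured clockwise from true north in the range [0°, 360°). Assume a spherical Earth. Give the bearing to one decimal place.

Δλ = -151.6794 − 170.6168 = -322.2962°; wrapped into (−180°, 180°]: 37.7038°.
θ = atan2( sin Δλ · cos φ₂ , cos φ₁ · sin φ₂ − sin φ₁ · cos φ₂ · cos Δλ )
  = atan2(0.55991, 0.68070) = 39.439° → normalised to [0°, 360°): 39.439°.

39.4°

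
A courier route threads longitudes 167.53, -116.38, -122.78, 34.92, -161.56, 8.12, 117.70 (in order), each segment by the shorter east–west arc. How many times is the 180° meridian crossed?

Leg 1: +167.53° → -116.38°, shortest Δλ = 76.09° (east) — crosses 180°.
Leg 2: -116.38° → -122.78°, shortest Δλ = -6.4° (west) — does not cross 180°.
Leg 3: -122.78° → +34.92°, shortest Δλ = 157.7° (east) — does not cross 180°.
Leg 4: +34.92° → -161.56°, shortest Δλ = 163.52° (east) — crosses 180°.
Leg 5: -161.56° → +8.12°, shortest Δλ = 169.68° (east) — does not cross 180°.
Leg 6: +8.12° → +117.70°, shortest Δλ = 109.58° (east) — does not cross 180°.
Total crossings: 2.

2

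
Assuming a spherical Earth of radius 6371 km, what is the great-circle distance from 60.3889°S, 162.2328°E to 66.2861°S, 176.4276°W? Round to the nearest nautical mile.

670 nmi

Δλ = -176.4276 − 162.2328 = -338.6604°; wrapped into (−180°, 180°]: 21.3396°.
Δφ = -66.2861 − -60.3889 = -5.8972°.
a = sin²(Δφ/2) + cos φ₁ · cos φ₂ · sin²(Δλ/2) = 0.009458.
c = 2·atan2(√a, √(1−a)) = 0.19481 rad → d = 6371·c ≈ 1241.16 km ≈ 670.17 nmi.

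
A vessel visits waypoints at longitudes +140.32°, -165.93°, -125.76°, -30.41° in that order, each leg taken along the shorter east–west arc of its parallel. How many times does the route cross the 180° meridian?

1

Leg 1: +140.32° → -165.93°, shortest Δλ = 53.75° (east) — crosses 180°.
Leg 2: -165.93° → -125.76°, shortest Δλ = 40.17° (east) — does not cross 180°.
Leg 3: -125.76° → -30.41°, shortest Δλ = 95.35° (east) — does not cross 180°.
Total crossings: 1.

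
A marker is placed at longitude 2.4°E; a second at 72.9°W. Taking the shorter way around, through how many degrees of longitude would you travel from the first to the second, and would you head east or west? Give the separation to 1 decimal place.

Raw difference: -72.9 − 2.4 = -75.3°.
Normalise into (−180°, 180°]: -75.3° stays -75.3°.
Negative ⇒ the second point lies to the west; separation 75.3°.

75.3° west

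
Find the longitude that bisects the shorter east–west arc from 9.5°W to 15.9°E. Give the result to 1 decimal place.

3.2°E

Signed shortest Δλ from -9.5° to +15.9° is +25.4°.
Midpoint longitude = -9.5° + (+25.4°)/2 = -9.5° + 12.7° = +3.2°.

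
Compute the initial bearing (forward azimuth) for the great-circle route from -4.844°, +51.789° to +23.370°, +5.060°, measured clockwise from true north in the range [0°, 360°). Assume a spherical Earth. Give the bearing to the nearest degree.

304°

Δλ = 5.060 − 51.789 = -46.729°.
θ = atan2( sin Δλ · cos φ₂ , cos φ₁ · sin φ₂ − sin φ₁ · cos φ₂ · cos Δλ )
  = atan2(-0.66839, 0.44838) = -56.145° → normalised to [0°, 360°): 303.855°.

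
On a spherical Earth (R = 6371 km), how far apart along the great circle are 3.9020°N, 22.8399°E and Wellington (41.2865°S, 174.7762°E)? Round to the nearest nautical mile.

Δλ = 174.7762 − 22.8399 = 151.9363°.
Δφ = -41.2865 − 3.9020 = -45.1885°.
a = sin²(Δφ/2) + cos φ₁ · cos φ₂ · sin²(Δλ/2) = 0.853218.
c = 2·atan2(√a, √(1−a)) = 2.35525 rad → d = 6371·c ≈ 15005.27 km ≈ 8102.20 nmi.

8102 nmi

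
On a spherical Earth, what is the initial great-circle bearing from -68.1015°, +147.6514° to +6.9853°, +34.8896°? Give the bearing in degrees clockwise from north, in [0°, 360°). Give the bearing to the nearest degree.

Δλ = 34.8896 − 147.6514 = -112.7618°.
θ = atan2( sin Δλ · cos φ₂ , cos φ₁ · sin φ₂ − sin φ₁ · cos φ₂ · cos Δλ )
  = atan2(-0.91528, -0.31096) = -108.765° → normalised to [0°, 360°): 251.235°.

251°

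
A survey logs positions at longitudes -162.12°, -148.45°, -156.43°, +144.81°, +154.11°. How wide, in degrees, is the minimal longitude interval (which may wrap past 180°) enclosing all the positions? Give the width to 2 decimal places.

Sort the longitudes: -162.12°, -156.43°, -148.45°, +144.81°, +154.11°.
Eastward gaps between consecutive values (wrapping around): 5.69°, 7.98°, 293.26°, 9.30°, 43.77°.
Largest gap = 293.26° ⇒ minimal covering band is its complement: 360° − 293.26° = 66.74°.
Band runs from +144.81° eastward to -148.45°, crossing the antimeridian.

66.74°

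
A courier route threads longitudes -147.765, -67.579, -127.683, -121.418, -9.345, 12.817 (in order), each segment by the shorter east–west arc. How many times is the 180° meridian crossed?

Leg 1: -147.765° → -67.579°, shortest Δλ = 80.186° (east) — does not cross 180°.
Leg 2: -67.579° → -127.683°, shortest Δλ = -60.104° (west) — does not cross 180°.
Leg 3: -127.683° → -121.418°, shortest Δλ = 6.265° (east) — does not cross 180°.
Leg 4: -121.418° → -9.345°, shortest Δλ = 112.073° (east) — does not cross 180°.
Leg 5: -9.345° → +12.817°, shortest Δλ = 22.162° (east) — does not cross 180°.
Total crossings: 0.

0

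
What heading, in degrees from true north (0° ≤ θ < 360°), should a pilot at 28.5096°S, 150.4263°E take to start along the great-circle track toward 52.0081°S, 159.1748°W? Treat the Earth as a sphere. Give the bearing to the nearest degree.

Δλ = -159.1748 − 150.4263 = -309.6011°; wrapped into (−180°, 180°]: 50.3989°.
θ = atan2( sin Δλ · cos φ₂ , cos φ₁ · sin φ₂ − sin φ₁ · cos φ₂ · cos Δλ )
  = atan2(0.47428, -0.50525) = 136.811° → normalised to [0°, 360°): 136.811°.

137°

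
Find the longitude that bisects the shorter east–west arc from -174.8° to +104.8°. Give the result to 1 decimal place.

+145.0°

Signed shortest Δλ from -174.8° to +104.8° is -80.4°.
Midpoint longitude = -174.8° + (-80.4°)/2 = -174.8° − 40.2° = -215.0°.
Normalise into (−180°, 180°]: +145.0°.
(The naïve average (-174.8 + +104.8)/2 = -35.0° is on the wrong side of the globe.)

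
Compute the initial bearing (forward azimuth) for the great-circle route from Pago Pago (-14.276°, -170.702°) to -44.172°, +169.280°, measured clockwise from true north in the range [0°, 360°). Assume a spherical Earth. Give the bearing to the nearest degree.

206°

Δλ = 169.280 − -170.702 = 339.982°; wrapped into (−180°, 180°]: -20.018°.
θ = atan2( sin Δλ · cos φ₂ , cos φ₁ · sin φ₂ − sin φ₁ · cos φ₂ · cos Δλ )
  = atan2(-0.24553, -0.50911) = -154.254° → normalised to [0°, 360°): 205.746°.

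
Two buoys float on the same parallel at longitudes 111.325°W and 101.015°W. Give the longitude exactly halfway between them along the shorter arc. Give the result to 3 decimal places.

106.170°W

Signed shortest Δλ from -111.325° to -101.015° is +10.310°.
Midpoint longitude = -111.325° + (+10.310°)/2 = -111.325° + 5.155° = -106.170°.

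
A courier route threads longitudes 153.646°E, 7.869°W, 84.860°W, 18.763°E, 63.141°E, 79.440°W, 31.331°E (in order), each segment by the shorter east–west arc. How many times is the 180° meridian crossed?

Leg 1: +153.646° → -7.869°, shortest Δλ = -161.515° (west) — does not cross 180°.
Leg 2: -7.869° → -84.860°, shortest Δλ = -76.991° (west) — does not cross 180°.
Leg 3: -84.860° → +18.763°, shortest Δλ = 103.623° (east) — does not cross 180°.
Leg 4: +18.763° → +63.141°, shortest Δλ = 44.378° (east) — does not cross 180°.
Leg 5: +63.141° → -79.440°, shortest Δλ = -142.581° (west) — does not cross 180°.
Leg 6: -79.440° → +31.331°, shortest Δλ = 110.771° (east) — does not cross 180°.
Total crossings: 0.

0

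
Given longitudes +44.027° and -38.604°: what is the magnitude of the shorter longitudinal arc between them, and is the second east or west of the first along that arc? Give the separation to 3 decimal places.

82.631° west

Raw difference: -38.604 − 44.027 = -82.631°.
Normalise into (−180°, 180°]: -82.631° stays -82.631°.
Negative ⇒ the second point lies to the west; separation 82.631°.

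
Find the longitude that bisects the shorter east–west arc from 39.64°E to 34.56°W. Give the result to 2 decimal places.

2.54°E

Signed shortest Δλ from +39.64° to -34.56° is -74.20°.
Midpoint longitude = +39.64° + (-74.20°)/2 = +39.64° − 37.10° = +2.54°.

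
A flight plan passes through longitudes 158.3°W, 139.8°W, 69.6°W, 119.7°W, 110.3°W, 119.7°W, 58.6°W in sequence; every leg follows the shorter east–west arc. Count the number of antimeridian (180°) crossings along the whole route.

Leg 1: -158.3° → -139.8°, shortest Δλ = 18.5° (east) — does not cross 180°.
Leg 2: -139.8° → -69.6°, shortest Δλ = 70.2° (east) — does not cross 180°.
Leg 3: -69.6° → -119.7°, shortest Δλ = -50.1° (west) — does not cross 180°.
Leg 4: -119.7° → -110.3°, shortest Δλ = 9.4° (east) — does not cross 180°.
Leg 5: -110.3° → -119.7°, shortest Δλ = -9.4° (west) — does not cross 180°.
Leg 6: -119.7° → -58.6°, shortest Δλ = 61.1° (east) — does not cross 180°.
Total crossings: 0.

0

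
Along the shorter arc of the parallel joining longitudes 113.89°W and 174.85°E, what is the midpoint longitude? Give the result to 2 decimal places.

Signed shortest Δλ from -113.89° to +174.85° is -71.26°.
Midpoint longitude = -113.89° + (-71.26°)/2 = -113.89° − 35.63° = -149.52°.
(The naïve average (-113.89 + +174.85)/2 = 30.48° is on the wrong side of the globe.)

149.52°W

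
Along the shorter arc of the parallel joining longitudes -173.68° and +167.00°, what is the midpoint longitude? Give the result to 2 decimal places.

Signed shortest Δλ from -173.68° to +167.00° is -19.32°.
Midpoint longitude = -173.68° + (-19.32°)/2 = -173.68° − 9.66° = -183.34°.
Normalise into (−180°, 180°]: +176.66°.
(The naïve average (-173.68 + +167.00)/2 = -3.34° is on the wrong side of the globe.)

+176.66°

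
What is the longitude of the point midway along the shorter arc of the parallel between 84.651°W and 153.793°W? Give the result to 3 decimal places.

119.222°W

Signed shortest Δλ from -84.651° to -153.793° is -69.142°.
Midpoint longitude = -84.651° + (-69.142°)/2 = -84.651° − 34.571° = -119.222°.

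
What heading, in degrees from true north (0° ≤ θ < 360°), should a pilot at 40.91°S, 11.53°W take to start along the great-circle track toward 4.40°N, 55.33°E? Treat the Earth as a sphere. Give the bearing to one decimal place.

Δλ = 55.33 − -11.53 = 66.86°.
θ = atan2( sin Δλ · cos φ₂ , cos φ₁ · sin φ₂ − sin φ₁ · cos φ₂ · cos Δλ )
  = atan2(0.91684, 0.31457) = 71.063° → normalised to [0°, 360°): 71.063°.

71.1°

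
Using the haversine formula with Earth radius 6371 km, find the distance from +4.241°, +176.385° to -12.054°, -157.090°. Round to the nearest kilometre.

Δλ = -157.090 − 176.385 = -333.475°; wrapped into (−180°, 180°]: 26.525°.
Δφ = -12.054 − 4.241 = -16.295°.
a = sin²(Δφ/2) + cos φ₁ · cos φ₂ · sin²(Δλ/2) = 0.071414.
c = 2·atan2(√a, √(1−a)) = 0.54104 rad → d = 6371·c ≈ 3446.98 km.

3447 km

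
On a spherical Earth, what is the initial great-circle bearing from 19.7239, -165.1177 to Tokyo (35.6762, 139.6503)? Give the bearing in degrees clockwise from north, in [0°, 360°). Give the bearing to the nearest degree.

Δλ = 139.6503 − -165.1177 = 304.7680°; wrapped into (−180°, 180°]: -55.2320°.
θ = atan2( sin Δλ · cos φ₂ , cos φ₁ · sin φ₂ − sin φ₁ · cos φ₂ · cos Δλ )
  = atan2(-0.66730, 0.39265) = -59.527° → normalised to [0°, 360°): 300.473°.

300°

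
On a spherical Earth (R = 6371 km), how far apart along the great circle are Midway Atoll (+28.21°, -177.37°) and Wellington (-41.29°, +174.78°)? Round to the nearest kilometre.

Δλ = 174.78 − -177.37 = 352.15°; wrapped into (−180°, 180°]: -7.85°.
Δφ = -41.29 − 28.21 = -69.50°.
a = sin²(Δφ/2) + cos φ₁ · cos φ₂ · sin²(Δλ/2) = 0.327999.
c = 2·atan2(√a, √(1−a)) = 1.21962 rad → d = 6371·c ≈ 7770.20 km.

7770 km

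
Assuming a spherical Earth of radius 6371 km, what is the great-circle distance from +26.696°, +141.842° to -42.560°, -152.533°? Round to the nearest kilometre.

10213 km

Δλ = -152.533 − 141.842 = -294.375°; wrapped into (−180°, 180°]: 65.625°.
Δφ = -42.560 − 26.696 = -69.256°.
a = sin²(Δφ/2) + cos φ₁ · cos φ₂ · sin²(Δλ/2) = 0.516138.
c = 2·atan2(√a, √(1−a)) = 1.60308 rad → d = 6371·c ≈ 10213.22 km.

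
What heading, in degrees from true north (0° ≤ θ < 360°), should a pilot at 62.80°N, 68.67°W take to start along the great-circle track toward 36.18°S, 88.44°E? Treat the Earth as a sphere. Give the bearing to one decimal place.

38.7°

Δλ = 88.44 − -68.67 = 157.11°.
θ = atan2( sin Δλ · cos φ₂ , cos φ₁ · sin φ₂ − sin φ₁ · cos φ₂ · cos Δλ )
  = atan2(0.31396, 0.39154) = 38.725° → normalised to [0°, 360°): 38.725°.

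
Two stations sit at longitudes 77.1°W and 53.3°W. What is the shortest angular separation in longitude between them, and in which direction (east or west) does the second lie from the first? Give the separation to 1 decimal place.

23.8° east

Raw difference: -53.3 − -77.1 = 23.8°.
Normalise into (−180°, 180°]: 23.8° stays 23.8°.
Positive ⇒ the second point lies to the east; separation 23.8°.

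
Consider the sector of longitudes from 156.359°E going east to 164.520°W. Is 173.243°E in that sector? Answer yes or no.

Band width going east from +156.359° to -164.520°: ((-164.520 − 156.359) mod 360) = 39.121°.
Offset of +173.243° east of the west edge: ((173.243 − 156.359) mod 360) = 16.884°.
16.884° ≤ 39.121° ⇒ inside.

Yes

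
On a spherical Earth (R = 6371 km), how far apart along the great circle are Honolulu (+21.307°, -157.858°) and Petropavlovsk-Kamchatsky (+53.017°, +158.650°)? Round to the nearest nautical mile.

Δλ = 158.650 − -157.858 = 316.508°; wrapped into (−180°, 180°]: -43.492°.
Δφ = 53.017 − 21.307 = 31.710°.
a = sin²(Δφ/2) + cos φ₁ · cos φ₂ · sin²(Δλ/2) = 0.151571.
c = 2·atan2(√a, √(1−a)) = 0.79979 rad → d = 6371·c ≈ 5095.46 km ≈ 2751.33 nmi.

2751 nmi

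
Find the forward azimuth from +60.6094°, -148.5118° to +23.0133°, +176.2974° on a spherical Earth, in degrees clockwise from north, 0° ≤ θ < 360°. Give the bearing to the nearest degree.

Δλ = 176.2974 − -148.5118 = 324.8092°; wrapped into (−180°, 180°]: -35.1908°.
θ = atan2( sin Δλ · cos φ₂ , cos φ₁ · sin φ₂ − sin φ₁ · cos φ₂ · cos Δλ )
  = atan2(-0.53044, -0.46352) = -131.149° → normalised to [0°, 360°): 228.851°.

229°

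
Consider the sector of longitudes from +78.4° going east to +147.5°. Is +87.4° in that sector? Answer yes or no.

Yes

Band width going east from +78.4° to +147.5°: ((147.5 − 78.4) mod 360) = 69.1°.
Offset of +87.4° east of the west edge: ((87.4 − 78.4) mod 360) = 9.0°.
9.0° ≤ 69.1° ⇒ inside.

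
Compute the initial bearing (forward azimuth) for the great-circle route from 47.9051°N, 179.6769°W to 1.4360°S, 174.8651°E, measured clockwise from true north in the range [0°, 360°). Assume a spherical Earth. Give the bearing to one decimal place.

187.2°

Δλ = 174.8651 − -179.6769 = 354.5420°; wrapped into (−180°, 180°]: -5.4580°.
θ = atan2( sin Δλ · cos φ₂ , cos φ₁ · sin φ₂ − sin φ₁ · cos φ₂ · cos Δλ )
  = atan2(-0.09509, -0.75524) = -172.824° → normalised to [0°, 360°): 187.176°.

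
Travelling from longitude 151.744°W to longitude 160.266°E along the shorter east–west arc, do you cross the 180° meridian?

Naïve |160.266 − -151.744| = 312.01° > 180°, so the shorter arc goes the other way round — across 180°.
Signed shortest Δλ = ((160.266 − -151.744 + 180) mod 360) − 180 = -47.99°.
Going west by 47.99° from -151.744° passes through 180° before reaching +160.266°.

Yes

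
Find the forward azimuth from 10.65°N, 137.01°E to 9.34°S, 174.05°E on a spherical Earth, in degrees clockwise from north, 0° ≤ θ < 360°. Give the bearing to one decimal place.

Δλ = 174.05 − 137.01 = 37.04°.
θ = atan2( sin Δλ · cos φ₂ , cos φ₁ · sin φ₂ − sin φ₁ · cos φ₂ · cos Δλ )
  = atan2(0.59439, -0.30506) = 117.168° → normalised to [0°, 360°): 117.168°.

117.2°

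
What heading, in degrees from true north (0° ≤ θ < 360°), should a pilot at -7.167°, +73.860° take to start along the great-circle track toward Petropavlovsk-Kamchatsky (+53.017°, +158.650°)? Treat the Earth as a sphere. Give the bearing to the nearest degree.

Δλ = 158.650 − 73.860 = 84.790°.
θ = atan2( sin Δλ · cos φ₂ , cos φ₁ · sin φ₂ − sin φ₁ · cos φ₂ · cos Δλ )
  = atan2(0.59909, 0.79939) = 36.849° → normalised to [0°, 360°): 36.849°.

37°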